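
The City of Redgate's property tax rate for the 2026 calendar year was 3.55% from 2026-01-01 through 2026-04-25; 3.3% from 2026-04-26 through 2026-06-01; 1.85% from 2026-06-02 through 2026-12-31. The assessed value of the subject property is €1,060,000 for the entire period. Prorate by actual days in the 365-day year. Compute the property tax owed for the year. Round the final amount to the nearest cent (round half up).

€26,845.59

2026-01-01 to 2026-04-25: 115 days at 3.55% → €1,060,000 × 3.55% × 115/365 = €11,856.0274
2026-04-26 to 2026-06-01: 37 days at 3.3% → €1,060,000 × 3.3% × 37/365 = €3,545.9178
2026-06-02 to 2026-12-31: 213 days at 1.85% → €1,060,000 × 1.85% × 213/365 = €11,443.6438
Total = €26,845.5890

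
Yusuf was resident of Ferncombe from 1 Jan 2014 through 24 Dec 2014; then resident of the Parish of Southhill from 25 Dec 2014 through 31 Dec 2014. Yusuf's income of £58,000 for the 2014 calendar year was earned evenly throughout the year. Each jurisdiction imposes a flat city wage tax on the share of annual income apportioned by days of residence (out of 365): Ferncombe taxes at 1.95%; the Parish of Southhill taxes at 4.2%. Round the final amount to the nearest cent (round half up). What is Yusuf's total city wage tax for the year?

Ferncombe, 1 Jan – 24 Dec 2014: 358 days → £58,000 × 1.95% × 358/365 = £1,109.3096
The Parish of Southhill, 25 Dec – 31 Dec 2014: 7 days → £58,000 × 4.2% × 7/365 = £46.7178
Total = £1,156.0274

£1,156.03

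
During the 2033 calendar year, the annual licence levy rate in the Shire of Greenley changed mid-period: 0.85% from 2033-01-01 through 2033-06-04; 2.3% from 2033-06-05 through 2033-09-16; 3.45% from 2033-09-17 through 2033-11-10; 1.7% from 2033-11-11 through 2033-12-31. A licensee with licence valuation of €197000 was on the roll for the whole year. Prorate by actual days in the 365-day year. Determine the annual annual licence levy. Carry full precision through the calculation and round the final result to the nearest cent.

€3494.19

2033-01-01 to 2033-06-04: 155 days at 0.85% → €197000 × 0.85% × 155/365 = €711.0890
2033-06-05 to 2033-09-16: 104 days at 2.3% → €197000 × 2.3% × 104/365 = €1291.0247
2033-09-17 to 2033-11-10: 55 days at 3.45% → €197000 × 3.45% × 55/365 = €1024.1301
2033-11-11 to 2033-12-31: 51 days at 1.7% → €197000 × 1.7% × 51/365 = €467.9425
Total = €3494.1863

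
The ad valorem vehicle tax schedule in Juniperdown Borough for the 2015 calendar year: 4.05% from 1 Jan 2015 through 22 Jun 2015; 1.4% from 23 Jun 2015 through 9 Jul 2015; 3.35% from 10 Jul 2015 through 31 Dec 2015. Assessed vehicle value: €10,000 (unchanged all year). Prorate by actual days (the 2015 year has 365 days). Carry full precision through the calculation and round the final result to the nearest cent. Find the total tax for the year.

€359.10

1 Jan – 22 Jun 2015: 173 days at 4.05% → €10,000 × 4.05% × 173/365 = €191.9589
23 Jun – 9 Jul 2015: 17 days at 1.4% → €10,000 × 1.4% × 17/365 = €6.5205
10 Jul – 31 Dec 2015: 175 days at 3.35% → €10,000 × 3.35% × 175/365 = €160.6164
Total = €359.0959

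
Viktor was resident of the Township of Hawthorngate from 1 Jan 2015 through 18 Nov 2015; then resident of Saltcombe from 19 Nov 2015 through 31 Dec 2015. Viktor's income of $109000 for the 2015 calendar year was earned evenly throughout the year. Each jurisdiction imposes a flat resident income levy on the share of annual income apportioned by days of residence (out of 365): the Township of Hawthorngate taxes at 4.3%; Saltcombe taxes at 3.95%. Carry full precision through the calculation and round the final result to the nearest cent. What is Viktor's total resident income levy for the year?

$4642.06

The Township of Hawthorngate, 1 Jan – 18 Nov 2015: 322 days → $109000 × 4.3% × 322/365 = $4134.8329
Saltcombe, 19 Nov – 31 Dec 2015: 43 days → $109000 × 3.95% × 43/365 = $507.2233
Total = $4642.0562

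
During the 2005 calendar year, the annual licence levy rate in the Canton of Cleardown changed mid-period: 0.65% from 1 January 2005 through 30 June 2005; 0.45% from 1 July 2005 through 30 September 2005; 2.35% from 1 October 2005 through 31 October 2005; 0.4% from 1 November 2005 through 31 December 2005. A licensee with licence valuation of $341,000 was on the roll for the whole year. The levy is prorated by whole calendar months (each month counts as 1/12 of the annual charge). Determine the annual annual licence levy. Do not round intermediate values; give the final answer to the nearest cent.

$2,387.00

1 January – 30 June 2005: 6 months at 0.65% → $341,000 × 0.65% × 6/12 = $1,108.2500
1 July – 30 September 2005: 3 months at 0.45% → $341,000 × 0.45% × 3/12 = $383.6250
1 October – 31 October 2005: 1 month at 2.35% → $341,000 × 2.35% × 1/12 = $667.7917
1 November – 31 December 2005: 2 months at 0.4% → $341,000 × 0.4% × 2/12 = $227.3333
Total = $2,387.0000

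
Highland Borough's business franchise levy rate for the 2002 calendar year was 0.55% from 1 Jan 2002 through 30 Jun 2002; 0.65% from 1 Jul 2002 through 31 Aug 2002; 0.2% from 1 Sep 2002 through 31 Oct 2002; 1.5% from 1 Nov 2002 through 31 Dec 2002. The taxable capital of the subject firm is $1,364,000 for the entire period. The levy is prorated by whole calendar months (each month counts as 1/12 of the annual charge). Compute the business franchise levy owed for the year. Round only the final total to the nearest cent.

1 Jan – 30 Jun 2002: 6 months at 0.55% → $1,364,000 × 0.55% × 6/12 = $3,751.0000
1 Jul – 31 Aug 2002: 2 months at 0.65% → $1,364,000 × 0.65% × 2/12 = $1,477.6667
1 Sep – 31 Oct 2002: 2 months at 0.2% → $1,364,000 × 0.2% × 2/12 = $454.6667
1 Nov – 31 Dec 2002: 2 months at 1.5% → $1,364,000 × 1.5% × 2/12 = $3,410.0000
Total = $9,093.3333

$9,093.33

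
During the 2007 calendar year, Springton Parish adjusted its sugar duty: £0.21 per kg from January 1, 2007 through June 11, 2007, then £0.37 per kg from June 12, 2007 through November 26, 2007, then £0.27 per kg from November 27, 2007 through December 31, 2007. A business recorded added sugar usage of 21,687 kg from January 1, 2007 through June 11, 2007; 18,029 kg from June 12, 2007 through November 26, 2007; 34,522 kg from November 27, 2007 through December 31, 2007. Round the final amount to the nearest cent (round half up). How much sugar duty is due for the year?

January 1 – June 11, 2007: 21,687 kg at £0.21/kg → £4,554.27
June 12 – November 26, 2007: 18,029 kg at £0.37/kg → £6,670.73
November 27 – December 31, 2007: 34,522 kg at £0.27/kg → £9,320.94

£20,545.94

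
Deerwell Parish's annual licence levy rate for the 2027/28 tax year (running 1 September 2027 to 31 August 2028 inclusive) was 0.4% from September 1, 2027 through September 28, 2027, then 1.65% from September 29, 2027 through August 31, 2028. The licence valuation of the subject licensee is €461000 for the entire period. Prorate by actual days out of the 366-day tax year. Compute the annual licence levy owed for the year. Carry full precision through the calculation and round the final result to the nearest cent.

€7165.65

September 1 – September 28, 2027: 28 days at 0.4% → €461000 × 0.4% × 28/366 = €141.0710
September 29, 2027 – August 31, 2028: 338 days at 1.65% → €461000 × 1.65% × 338/366 = €7024.5820
Total = €7165.6530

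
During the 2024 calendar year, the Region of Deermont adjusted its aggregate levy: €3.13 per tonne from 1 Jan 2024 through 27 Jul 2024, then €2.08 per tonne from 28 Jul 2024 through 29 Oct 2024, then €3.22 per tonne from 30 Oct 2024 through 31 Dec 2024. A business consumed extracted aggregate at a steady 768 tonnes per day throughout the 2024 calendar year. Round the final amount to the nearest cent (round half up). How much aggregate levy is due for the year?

€808,358.40

1 Jan – 27 Jul 2024: 209 days × 768 tonnes/day = 160,512 tonnes at €3.13/tonne → €502,402.56
28 Jul – 29 Oct 2024: 94 days × 768 tonnes/day = 72,192 tonnes at €2.08/tonne → €150,159.36
30 Oct – 31 Dec 2024: 63 days × 768 tonnes/day = 48,384 tonnes at €3.22/tonne → €155,796.48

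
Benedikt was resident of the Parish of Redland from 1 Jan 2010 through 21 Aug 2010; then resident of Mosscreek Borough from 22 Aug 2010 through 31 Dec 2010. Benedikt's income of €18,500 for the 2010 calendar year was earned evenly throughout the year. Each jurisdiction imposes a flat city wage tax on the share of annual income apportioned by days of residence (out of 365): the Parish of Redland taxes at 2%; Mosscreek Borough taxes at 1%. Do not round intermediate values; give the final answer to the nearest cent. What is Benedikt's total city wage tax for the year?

€303.10

The Parish of Redland, 1 Jan – 21 Aug 2010: 233 days → €18,500 × 2% × 233/365 = €236.1918
Mosscreek Borough, 22 Aug – 31 Dec 2010: 132 days → €18,500 × 1% × 132/365 = €66.9041
Total = €303.0959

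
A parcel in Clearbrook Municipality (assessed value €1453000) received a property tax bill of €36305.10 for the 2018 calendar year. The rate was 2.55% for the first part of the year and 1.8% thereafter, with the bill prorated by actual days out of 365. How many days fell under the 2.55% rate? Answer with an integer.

Let d = days at the first rate; then 365 − d days at the second rate.
€1453000 × [2.55%·d + 1.8%·(365−d)] / 365 = €36305.10
Solving gives d = 340, so the new rate took effect on December 7, 2018.

340 days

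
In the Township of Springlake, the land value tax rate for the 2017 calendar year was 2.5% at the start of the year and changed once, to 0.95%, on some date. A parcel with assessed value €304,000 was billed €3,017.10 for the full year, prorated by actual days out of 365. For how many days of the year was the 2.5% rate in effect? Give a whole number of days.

10 days

Let d = days at the first rate; then 365 − d days at the second rate.
€304,000 × [2.5%·d + 0.95%·(365−d)] / 365 = €3,017.10
Solving gives d = 10, so the new rate took effect on 11 January 2017.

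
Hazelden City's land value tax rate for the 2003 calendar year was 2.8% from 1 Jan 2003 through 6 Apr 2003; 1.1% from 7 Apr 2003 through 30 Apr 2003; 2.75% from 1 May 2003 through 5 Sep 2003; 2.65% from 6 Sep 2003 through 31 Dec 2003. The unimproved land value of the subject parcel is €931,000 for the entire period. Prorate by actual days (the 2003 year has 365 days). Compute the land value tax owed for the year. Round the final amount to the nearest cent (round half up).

€24,416.43

1 Jan – 6 Apr 2003: 96 days at 2.8% → €931,000 × 2.8% × 96/365 = €6,856.2411
7 Apr – 30 Apr 2003: 24 days at 1.1% → €931,000 × 1.1% × 24/365 = €673.3808
1 May – 5 Sep 2003: 128 days at 2.75% → €931,000 × 2.75% × 128/365 = €8,978.4110
6 Sep – 31 Dec 2003: 117 days at 2.65% → €931,000 × 2.65% × 117/365 = €7,908.3986
Total = €24,416.4315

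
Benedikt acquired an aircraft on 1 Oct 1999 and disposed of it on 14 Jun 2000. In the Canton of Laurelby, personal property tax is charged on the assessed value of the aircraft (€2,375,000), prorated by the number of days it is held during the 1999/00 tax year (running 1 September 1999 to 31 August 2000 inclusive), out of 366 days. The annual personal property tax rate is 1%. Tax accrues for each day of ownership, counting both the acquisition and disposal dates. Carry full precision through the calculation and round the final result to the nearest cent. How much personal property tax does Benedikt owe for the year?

Days held (1 Oct 1999 – 14 Jun 2000): 258 out of 366
Tax = €2,375,000 × 1% × 258/366 = €16,741.8033

€16,741.80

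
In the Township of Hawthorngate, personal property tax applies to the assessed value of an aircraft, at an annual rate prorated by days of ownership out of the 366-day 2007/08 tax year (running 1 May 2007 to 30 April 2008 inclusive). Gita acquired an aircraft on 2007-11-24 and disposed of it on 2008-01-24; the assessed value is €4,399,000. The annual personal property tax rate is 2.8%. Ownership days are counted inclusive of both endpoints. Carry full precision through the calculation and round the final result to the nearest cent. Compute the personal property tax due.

€20,865.20

Days held (2007-11-24 to 2008-01-24): 62 out of 366
Tax = €4,399,000 × 2.8% × 62/366 = €20,865.2022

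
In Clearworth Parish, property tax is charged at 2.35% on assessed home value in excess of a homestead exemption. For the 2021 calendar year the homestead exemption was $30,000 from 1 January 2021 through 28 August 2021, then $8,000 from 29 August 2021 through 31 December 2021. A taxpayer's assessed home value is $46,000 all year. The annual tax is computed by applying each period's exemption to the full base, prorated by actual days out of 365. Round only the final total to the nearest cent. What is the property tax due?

1 January – 28 August 2021: 240 days, exemption $30,000 → ($46,000 − $30,000) × 2.35% × 240/365 = $247.2329
29 August – 31 December 2021: 125 days, exemption $8,000 → ($46,000 − $8,000) × 2.35% × 125/365 = $305.8219
Total = $553.0548

$553.05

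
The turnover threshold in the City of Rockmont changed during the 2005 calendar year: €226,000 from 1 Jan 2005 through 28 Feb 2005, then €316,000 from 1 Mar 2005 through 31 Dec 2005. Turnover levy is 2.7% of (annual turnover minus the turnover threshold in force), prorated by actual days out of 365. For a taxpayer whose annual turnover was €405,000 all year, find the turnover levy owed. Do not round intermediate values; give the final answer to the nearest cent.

1 Jan – 28 Feb 2005: 59 days, exemption €226,000 → (€405,000 − €226,000) × 2.7% × 59/365 = €781.2247
1 Mar – 31 Dec 2005: 306 days, exemption €316,000 → (€405,000 − €316,000) × 2.7% × 306/365 = €2,014.5699
Total = €2,795.7945

€2,795.79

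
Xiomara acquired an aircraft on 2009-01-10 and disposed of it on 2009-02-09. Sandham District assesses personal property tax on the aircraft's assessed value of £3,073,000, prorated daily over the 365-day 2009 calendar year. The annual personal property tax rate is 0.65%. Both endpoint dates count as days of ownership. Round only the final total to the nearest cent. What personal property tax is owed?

Days held (2009-01-10 to 2009-02-09): 31 out of 365
Tax = £3,073,000 × 0.65% × 31/365 = £1,696.4644

£1,696.46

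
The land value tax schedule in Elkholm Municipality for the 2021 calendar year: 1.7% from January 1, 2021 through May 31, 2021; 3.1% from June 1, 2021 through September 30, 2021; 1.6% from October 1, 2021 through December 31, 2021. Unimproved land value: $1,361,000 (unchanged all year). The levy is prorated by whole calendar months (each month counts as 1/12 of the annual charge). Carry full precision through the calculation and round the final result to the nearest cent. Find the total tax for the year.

January 1 – May 31, 2021: 5 months at 1.7% → $1,361,000 × 1.7% × 5/12 = $9,640.4167
June 1 – September 30, 2021: 4 months at 3.1% → $1,361,000 × 3.1% × 4/12 = $14,063.6667
October 1 – December 31, 2021: 3 months at 1.6% → $1,361,000 × 1.6% × 3/12 = $5,444.0000
Total = $29,148.0833

$29,148.08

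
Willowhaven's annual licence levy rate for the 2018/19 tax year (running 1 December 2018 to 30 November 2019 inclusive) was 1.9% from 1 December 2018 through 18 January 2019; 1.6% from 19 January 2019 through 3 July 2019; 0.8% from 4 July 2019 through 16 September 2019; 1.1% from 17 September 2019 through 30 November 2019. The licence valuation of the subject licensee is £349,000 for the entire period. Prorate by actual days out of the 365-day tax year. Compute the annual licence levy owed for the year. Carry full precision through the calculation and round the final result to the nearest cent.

£4,792.30

1 December 2018 – 18 January 2019: 49 days at 1.9% → £349,000 × 1.9% × 49/365 = £890.1890
19 January – 3 July 2019: 166 days at 1.6% → £349,000 × 1.6% × 166/365 = £2,539.5726
4 July – 16 September 2019: 75 days at 0.8% → £349,000 × 0.8% × 75/365 = £573.6986
17 September – 30 November 2019: 75 days at 1.1% → £349,000 × 1.1% × 75/365 = £788.8356
Total = £4,792.2959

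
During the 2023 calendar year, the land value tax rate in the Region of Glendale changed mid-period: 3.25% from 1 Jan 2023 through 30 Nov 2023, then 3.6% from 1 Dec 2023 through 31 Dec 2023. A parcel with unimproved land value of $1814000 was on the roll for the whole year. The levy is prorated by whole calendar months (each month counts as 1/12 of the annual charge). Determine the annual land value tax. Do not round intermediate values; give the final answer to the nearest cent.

$59484.08

1 Jan – 30 Nov 2023: 11 months at 3.25% → $1814000 × 3.25% × 11/12 = $54042.0833
1 Dec – 31 Dec 2023: 1 month at 3.6% → $1814000 × 3.6% × 1/12 = $5442.0000
Total = $59484.0833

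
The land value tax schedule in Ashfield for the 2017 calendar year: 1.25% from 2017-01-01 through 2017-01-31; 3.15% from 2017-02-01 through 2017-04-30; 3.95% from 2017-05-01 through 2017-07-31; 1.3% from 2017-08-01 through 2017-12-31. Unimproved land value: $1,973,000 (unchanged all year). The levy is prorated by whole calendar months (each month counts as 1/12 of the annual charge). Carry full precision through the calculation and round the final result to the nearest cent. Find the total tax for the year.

$47,763.04

2017-01-01 to 2017-01-31: 1 month at 1.25% → $1,973,000 × 1.25% × 1/12 = $2,055.2083
2017-02-01 to 2017-04-30: 3 months at 3.15% → $1,973,000 × 3.15% × 3/12 = $15,537.3750
2017-05-01 to 2017-07-31: 3 months at 3.95% → $1,973,000 × 3.95% × 3/12 = $19,483.3750
2017-08-01 to 2017-12-31: 5 months at 1.3% → $1,973,000 × 1.3% × 5/12 = $10,687.0833
Total = $47,763.0417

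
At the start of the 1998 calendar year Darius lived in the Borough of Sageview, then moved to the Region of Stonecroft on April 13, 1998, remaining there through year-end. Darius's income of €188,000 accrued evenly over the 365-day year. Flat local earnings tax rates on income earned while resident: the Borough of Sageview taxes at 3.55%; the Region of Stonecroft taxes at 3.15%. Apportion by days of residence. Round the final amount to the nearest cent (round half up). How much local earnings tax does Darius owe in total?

€6,132.15

The Borough of Sageview, January 1 – April 12, 1998: 102 days → €188,000 × 3.55% × 102/365 = €1,865.0630
The Region of Stonecroft, April 13 – December 31, 1998: 263 days → €188,000 × 3.15% × 263/365 = €4,267.0849
Total = €6,132.1479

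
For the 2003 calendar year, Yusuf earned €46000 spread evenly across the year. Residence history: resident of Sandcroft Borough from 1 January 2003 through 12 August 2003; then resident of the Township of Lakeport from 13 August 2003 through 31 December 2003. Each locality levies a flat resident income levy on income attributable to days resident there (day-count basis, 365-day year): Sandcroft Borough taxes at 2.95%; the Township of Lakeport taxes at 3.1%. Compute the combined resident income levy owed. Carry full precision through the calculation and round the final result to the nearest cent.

Sandcroft Borough, 1 January – 12 August 2003: 224 days → €46000 × 2.95% × 224/365 = €832.7890
The Township of Lakeport, 13 August – 31 December 2003: 141 days → €46000 × 3.1% × 141/365 = €550.8658
Total = €1383.6548

€1383.65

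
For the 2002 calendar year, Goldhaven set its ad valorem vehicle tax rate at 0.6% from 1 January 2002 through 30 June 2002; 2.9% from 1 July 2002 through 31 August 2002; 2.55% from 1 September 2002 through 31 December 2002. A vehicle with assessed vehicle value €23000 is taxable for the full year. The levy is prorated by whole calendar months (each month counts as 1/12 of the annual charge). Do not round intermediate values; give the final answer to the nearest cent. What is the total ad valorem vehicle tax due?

1 January – 30 June 2002: 6 months at 0.6% → €23000 × 0.6% × 6/12 = €69.0000
1 July – 31 August 2002: 2 months at 2.9% → €23000 × 2.9% × 2/12 = €111.1667
1 September – 31 December 2002: 4 months at 2.55% → €23000 × 2.55% × 4/12 = €195.5000
Total = €375.6667

€375.67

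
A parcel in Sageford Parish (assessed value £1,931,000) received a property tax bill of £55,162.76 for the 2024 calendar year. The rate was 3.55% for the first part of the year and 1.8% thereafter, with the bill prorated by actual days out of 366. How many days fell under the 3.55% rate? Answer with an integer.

Let d = days at the first rate; then 366 − d days at the second rate.
£1,931,000 × [3.55%·d + 1.8%·(366−d)] / 366 = £55,162.76
Solving gives d = 221, so the new rate took effect on 9 August 2024.

221 days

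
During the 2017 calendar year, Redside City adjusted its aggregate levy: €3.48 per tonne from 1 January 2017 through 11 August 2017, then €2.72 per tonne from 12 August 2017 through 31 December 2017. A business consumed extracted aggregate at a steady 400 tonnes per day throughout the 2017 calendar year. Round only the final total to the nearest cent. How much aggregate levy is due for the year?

€464,912.00

1 January – 11 August 2017: 223 days × 400 tonnes/day = 89,200 tonnes at €3.48/tonne → €310,416.00
12 August – 31 December 2017: 142 days × 400 tonnes/day = 56,800 tonnes at €2.72/tonne → €154,496.00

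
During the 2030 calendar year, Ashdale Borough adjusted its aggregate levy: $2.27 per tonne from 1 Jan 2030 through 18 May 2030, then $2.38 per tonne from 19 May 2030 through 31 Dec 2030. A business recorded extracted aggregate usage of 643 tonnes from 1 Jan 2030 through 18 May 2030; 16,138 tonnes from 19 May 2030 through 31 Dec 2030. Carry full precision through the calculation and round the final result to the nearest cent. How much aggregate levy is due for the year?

$39,868.05

1 Jan – 18 May 2030: 643 tonnes at $2.27/tonne → $1,459.61
19 May – 31 Dec 2030: 16,138 tonnes at $2.38/tonne → $38,408.44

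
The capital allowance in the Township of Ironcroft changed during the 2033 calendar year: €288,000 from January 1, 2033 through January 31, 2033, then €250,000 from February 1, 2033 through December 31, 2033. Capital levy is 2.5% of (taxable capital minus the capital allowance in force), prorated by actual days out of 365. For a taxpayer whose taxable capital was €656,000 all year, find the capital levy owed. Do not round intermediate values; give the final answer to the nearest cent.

€10,069.32

January 1 – January 31, 2033: 31 days, exemption €288,000 → (€656,000 − €288,000) × 2.5% × 31/365 = €781.3699
February 1 – December 31, 2033: 334 days, exemption €250,000 → (€656,000 − €250,000) × 2.5% × 334/365 = €9,287.9452
Total = €10,069.3151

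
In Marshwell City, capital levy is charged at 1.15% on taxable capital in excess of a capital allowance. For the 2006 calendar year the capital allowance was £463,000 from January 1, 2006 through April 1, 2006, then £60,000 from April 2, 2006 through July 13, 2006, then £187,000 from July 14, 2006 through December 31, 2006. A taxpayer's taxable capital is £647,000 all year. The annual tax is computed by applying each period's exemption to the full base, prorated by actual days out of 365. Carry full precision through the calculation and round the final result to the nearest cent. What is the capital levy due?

January 1 – April 1, 2006: 91 days, exemption £463,000 → (£647,000 − £463,000) × 1.15% × 91/365 = £527.5507
April 2 – July 13, 2006: 103 days, exemption £60,000 → (£647,000 − £60,000) × 1.15% × 103/365 = £1,904.9356
July 14 – December 31, 2006: 171 days, exemption £187,000 → (£647,000 − £187,000) × 1.15% × 171/365 = £2,478.3288
Total = £4,910.8151

£4,910.82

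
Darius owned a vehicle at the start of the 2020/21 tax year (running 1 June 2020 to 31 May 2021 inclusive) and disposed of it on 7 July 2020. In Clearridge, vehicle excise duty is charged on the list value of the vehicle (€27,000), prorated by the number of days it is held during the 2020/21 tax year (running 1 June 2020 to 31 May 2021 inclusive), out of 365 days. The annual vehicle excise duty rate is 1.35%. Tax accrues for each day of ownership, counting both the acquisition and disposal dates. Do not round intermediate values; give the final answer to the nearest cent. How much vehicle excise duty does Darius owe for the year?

Days held (1 June – 7 July 2020): 37 out of 365
Tax = €27,000 × 1.35% × 37/365 = €36.9493

€36.95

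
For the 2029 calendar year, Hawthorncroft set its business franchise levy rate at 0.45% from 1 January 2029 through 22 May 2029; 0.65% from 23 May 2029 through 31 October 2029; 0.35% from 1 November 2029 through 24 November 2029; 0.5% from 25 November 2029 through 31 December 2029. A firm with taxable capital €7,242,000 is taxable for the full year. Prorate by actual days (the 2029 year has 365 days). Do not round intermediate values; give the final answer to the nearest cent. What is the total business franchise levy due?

1 January – 22 May 2029: 142 days at 0.45% → €7,242,000 × 0.45% × 142/365 = €12,678.4603
23 May – 31 October 2029: 162 days at 0.65% → €7,242,000 × 0.65% × 162/365 = €20,892.6740
1 November – 24 November 2029: 24 days at 0.35% → €7,242,000 × 0.35% × 24/365 = €1,666.6521
25 November – 31 December 2029: 37 days at 0.5% → €7,242,000 × 0.5% × 37/365 = €3,670.6027
Total = €38,908.3890

€38,908.39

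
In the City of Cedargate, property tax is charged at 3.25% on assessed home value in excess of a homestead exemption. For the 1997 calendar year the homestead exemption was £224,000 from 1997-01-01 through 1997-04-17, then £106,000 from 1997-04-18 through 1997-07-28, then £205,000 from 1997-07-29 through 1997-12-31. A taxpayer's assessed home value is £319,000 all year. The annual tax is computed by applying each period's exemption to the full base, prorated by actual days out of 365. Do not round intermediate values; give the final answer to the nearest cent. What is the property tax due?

1997-01-01 to 1997-04-17: 107 days, exemption £224,000 → (£319,000 − £224,000) × 3.25% × 107/365 = £905.1027
1997-04-18 to 1997-07-28: 102 days, exemption £106,000 → (£319,000 − £106,000) × 3.25% × 102/365 = £1,934.5068
1997-07-29 to 1997-12-31: 156 days, exemption £205,000 → (£319,000 − £205,000) × 3.25% × 156/365 = £1,583.5068
Total = £4,423.1164

£4,423.12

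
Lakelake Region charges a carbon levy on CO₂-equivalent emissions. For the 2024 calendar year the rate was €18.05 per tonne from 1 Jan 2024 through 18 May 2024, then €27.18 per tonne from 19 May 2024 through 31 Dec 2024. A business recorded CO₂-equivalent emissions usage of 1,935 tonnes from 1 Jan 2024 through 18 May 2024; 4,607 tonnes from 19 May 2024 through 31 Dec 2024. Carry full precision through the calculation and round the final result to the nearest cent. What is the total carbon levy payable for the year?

1 Jan – 18 May 2024: 1,935 tonnes at €18.05/tonne → €34926.75
19 May – 31 Dec 2024: 4,607 tonnes at €27.18/tonne → €125218.26

€160145.01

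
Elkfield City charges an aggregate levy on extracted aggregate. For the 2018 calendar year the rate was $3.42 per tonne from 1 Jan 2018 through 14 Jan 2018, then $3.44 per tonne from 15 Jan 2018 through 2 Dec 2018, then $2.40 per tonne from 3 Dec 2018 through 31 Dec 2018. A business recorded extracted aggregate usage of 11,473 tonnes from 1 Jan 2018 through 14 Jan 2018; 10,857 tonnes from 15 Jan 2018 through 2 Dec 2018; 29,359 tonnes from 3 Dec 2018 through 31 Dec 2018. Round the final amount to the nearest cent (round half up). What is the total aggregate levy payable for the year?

1 Jan – 14 Jan 2018: 11,473 tonnes at $3.42/tonne → $39,237.66
15 Jan – 2 Dec 2018: 10,857 tonnes at $3.44/tonne → $37,348.08
3 Dec – 31 Dec 2018: 29,359 tonnes at $2.40/tonne → $70,461.60

$147,047.34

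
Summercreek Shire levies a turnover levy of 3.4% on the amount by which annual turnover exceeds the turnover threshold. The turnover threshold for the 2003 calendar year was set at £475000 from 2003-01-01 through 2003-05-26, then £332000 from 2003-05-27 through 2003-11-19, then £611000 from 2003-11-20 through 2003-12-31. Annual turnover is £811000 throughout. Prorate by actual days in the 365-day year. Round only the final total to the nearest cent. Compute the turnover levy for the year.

2003-01-01 to 2003-05-26: 146 days, exemption £475000 → (£811000 − £475000) × 3.4% × 146/365 = £4569.6000
2003-05-27 to 2003-11-19: 177 days, exemption £332000 → (£811000 − £332000) × 3.4% × 177/365 = £7897.5945
2003-11-20 to 2003-12-31: 42 days, exemption £611000 → (£811000 − £611000) × 3.4% × 42/365 = £782.4658
Total = £13249.6603

£13249.66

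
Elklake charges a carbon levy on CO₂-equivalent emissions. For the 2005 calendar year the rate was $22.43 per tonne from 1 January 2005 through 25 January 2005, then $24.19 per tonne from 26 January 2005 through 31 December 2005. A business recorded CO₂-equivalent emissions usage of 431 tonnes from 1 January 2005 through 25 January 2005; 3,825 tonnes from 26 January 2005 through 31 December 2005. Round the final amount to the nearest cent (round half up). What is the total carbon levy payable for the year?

$102,194.08

1 January – 25 January 2005: 431 tonnes at $22.43/tonne → $9,667.33
26 January – 31 December 2005: 3,825 tonnes at $24.19/tonne → $92,526.75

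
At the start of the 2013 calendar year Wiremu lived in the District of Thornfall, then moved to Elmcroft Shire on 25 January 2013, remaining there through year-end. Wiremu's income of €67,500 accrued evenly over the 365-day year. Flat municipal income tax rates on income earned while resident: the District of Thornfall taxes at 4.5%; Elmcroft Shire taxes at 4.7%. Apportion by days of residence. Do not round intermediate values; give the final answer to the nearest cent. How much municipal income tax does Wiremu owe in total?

The District of Thornfall, 1 January – 24 January 2013: 24 days → €67,500 × 4.5% × 24/365 = €199.7260
Elmcroft Shire, 25 January – 31 December 2013: 341 days → €67,500 × 4.7% × 341/365 = €2,963.8973
Total = €3,163.6233

€3,163.62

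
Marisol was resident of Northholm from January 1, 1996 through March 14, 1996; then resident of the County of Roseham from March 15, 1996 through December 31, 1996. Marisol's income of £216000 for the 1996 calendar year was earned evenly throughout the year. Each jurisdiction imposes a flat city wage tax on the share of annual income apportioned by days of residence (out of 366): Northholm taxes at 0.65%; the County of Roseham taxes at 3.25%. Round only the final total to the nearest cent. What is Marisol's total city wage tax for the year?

£5884.52

Northholm, January 1 – March 14, 1996: 74 days → £216000 × 0.65% × 74/366 = £283.8689
The County of Roseham, March 15 – December 31, 1996: 292 days → £216000 × 3.25% × 292/366 = £5600.6557
Total = £5884.5246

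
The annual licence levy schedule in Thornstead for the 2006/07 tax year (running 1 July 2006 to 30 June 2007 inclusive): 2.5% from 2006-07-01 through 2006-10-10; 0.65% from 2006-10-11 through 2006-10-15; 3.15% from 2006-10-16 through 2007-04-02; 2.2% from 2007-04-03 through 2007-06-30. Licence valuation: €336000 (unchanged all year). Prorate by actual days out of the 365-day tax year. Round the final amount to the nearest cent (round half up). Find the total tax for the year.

2006-07-01 to 2006-10-10: 102 days at 2.5% → €336000 × 2.5% × 102/365 = €2347.3973
2006-10-11 to 2006-10-15: 5 days at 0.65% → €336000 × 0.65% × 5/365 = €29.9178
2006-10-16 to 2007-04-02: 169 days at 3.15% → €336000 × 3.15% × 169/365 = €4900.5370
2007-04-03 to 2007-06-30: 89 days at 2.2% → €336000 × 2.2% × 89/365 = €1802.4329
Total = €9080.2849

€9080.28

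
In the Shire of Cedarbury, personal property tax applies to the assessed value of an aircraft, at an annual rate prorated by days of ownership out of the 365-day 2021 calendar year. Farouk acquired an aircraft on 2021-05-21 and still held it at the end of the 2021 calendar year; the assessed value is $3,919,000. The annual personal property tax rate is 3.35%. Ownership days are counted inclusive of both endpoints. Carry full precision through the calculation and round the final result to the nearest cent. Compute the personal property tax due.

$80,930.03

Days held (2021-05-21 to 2021-12-31): 225 out of 365
Tax = $3,919,000 × 3.35% × 225/365 = $80,930.0342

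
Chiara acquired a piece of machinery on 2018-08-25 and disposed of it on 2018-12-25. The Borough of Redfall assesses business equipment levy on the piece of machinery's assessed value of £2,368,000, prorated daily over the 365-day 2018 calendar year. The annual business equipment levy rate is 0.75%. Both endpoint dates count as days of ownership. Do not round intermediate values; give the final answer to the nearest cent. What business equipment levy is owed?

£5,984.88

Days held (2018-08-25 to 2018-12-25): 123 out of 365
Tax = £2,368,000 × 0.75% × 123/365 = £5,984.8767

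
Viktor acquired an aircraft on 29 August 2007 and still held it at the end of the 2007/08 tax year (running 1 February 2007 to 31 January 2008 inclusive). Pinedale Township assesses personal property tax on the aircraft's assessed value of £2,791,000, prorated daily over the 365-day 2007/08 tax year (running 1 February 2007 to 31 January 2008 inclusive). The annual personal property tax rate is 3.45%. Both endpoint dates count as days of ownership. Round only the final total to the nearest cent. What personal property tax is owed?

£41,153.87

Days held (29 August 2007 – 31 January 2008): 156 out of 365
Tax = £2,791,000 × 3.45% × 156/365 = £41,153.8685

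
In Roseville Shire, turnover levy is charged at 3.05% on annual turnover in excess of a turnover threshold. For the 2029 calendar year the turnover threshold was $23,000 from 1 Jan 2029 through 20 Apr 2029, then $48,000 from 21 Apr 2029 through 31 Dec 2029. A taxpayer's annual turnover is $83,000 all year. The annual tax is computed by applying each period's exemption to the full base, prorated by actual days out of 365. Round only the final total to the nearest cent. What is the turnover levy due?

$1,297.29

1 Jan – 20 Apr 2029: 110 days, exemption $23,000 → ($83,000 − $23,000) × 3.05% × 110/365 = $551.5068
21 Apr – 31 Dec 2029: 255 days, exemption $48,000 → ($83,000 − $48,000) × 3.05% × 255/365 = $745.7877
Total = $1,297.2945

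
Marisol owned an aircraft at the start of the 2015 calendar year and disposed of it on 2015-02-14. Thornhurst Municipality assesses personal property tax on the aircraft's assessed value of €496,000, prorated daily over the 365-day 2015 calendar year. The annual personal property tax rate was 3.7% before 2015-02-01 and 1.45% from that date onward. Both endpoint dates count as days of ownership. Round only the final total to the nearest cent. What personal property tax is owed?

2015-01-01 to 2015-01-31: 31 days at 3.7% → €496,000 × 3.7% × 31/365 = €1,558.6630
2015-02-01 to 2015-02-14: 14 days at 1.45% → €496,000 × 1.45% × 14/365 = €275.8575
Total = €1,834.5205

€1,834.52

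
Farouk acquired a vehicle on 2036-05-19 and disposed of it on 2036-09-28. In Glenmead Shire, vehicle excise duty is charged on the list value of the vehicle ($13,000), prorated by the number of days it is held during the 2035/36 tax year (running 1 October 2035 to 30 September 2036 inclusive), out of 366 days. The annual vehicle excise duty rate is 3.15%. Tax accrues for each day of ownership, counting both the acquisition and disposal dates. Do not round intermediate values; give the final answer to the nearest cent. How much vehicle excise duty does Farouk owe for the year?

$148.81

Days held (2036-05-19 to 2036-09-28): 133 out of 366
Tax = $13,000 × 3.15% × 133/366 = $148.8074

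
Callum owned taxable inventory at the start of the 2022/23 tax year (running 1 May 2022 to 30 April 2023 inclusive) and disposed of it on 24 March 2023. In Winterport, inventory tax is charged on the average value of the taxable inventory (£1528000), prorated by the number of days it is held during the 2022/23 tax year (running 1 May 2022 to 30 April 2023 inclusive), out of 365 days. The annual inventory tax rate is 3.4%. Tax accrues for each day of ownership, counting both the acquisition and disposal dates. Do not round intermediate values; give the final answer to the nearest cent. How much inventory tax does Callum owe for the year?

£46685.63

Days held (1 May 2022 – 24 March 2023): 328 out of 365
Tax = £1528000 × 3.4% × 328/365 = £46685.6329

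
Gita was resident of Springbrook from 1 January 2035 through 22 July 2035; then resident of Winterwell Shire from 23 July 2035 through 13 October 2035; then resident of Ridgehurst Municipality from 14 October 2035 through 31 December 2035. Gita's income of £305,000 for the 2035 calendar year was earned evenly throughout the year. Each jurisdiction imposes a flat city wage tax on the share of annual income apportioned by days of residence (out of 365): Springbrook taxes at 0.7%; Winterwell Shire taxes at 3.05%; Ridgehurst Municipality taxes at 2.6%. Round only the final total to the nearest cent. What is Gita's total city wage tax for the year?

£5,019.13

Springbrook, 1 January – 22 July 2035: 203 days → £305,000 × 0.7% × 203/365 = £1,187.4110
Winterwell Shire, 23 July – 13 October 2035: 83 days → £305,000 × 3.05% × 83/365 = £2,115.3630
Ridgehurst Municipality, 14 October – 31 December 2035: 79 days → £305,000 × 2.6% × 79/365 = £1,716.3562
Total = £5,019.1301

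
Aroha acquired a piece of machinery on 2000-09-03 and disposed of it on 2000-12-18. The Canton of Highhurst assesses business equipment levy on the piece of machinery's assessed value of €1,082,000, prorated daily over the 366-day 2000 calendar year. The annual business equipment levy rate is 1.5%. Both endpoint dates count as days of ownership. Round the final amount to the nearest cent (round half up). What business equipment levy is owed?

Days held (2000-09-03 to 2000-12-18): 107 out of 366
Tax = €1,082,000 × 1.5% × 107/366 = €4,744.8361

€4,744.84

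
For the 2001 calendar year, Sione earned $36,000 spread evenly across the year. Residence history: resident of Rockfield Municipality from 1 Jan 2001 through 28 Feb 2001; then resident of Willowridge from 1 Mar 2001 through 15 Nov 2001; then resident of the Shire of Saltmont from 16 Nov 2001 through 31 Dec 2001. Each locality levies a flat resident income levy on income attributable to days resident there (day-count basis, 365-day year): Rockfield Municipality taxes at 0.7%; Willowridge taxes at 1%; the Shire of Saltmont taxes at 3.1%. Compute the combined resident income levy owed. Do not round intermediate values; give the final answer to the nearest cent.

Rockfield Municipality, 1 Jan – 28 Feb 2001: 59 days → $36,000 × 0.7% × 59/365 = $40.7342
Willowridge, 1 Mar – 15 Nov 2001: 260 days → $36,000 × 1% × 260/365 = $256.4384
The Shire of Saltmont, 16 Nov – 31 Dec 2001: 46 days → $36,000 × 3.1% × 46/365 = $140.6466
Total = $437.8192

$437.82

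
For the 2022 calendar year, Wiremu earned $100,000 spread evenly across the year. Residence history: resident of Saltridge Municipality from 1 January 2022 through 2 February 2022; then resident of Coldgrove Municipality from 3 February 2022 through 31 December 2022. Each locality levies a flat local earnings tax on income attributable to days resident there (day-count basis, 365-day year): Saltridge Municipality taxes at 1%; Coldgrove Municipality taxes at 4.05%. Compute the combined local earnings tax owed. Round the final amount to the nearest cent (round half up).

$3,774.25

Saltridge Municipality, 1 January – 2 February 2022: 33 days → $100,000 × 1% × 33/365 = $90.4110
Coldgrove Municipality, 3 February – 31 December 2022: 332 days → $100,000 × 4.05% × 332/365 = $3,683.8356
Total = $3,774.2466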